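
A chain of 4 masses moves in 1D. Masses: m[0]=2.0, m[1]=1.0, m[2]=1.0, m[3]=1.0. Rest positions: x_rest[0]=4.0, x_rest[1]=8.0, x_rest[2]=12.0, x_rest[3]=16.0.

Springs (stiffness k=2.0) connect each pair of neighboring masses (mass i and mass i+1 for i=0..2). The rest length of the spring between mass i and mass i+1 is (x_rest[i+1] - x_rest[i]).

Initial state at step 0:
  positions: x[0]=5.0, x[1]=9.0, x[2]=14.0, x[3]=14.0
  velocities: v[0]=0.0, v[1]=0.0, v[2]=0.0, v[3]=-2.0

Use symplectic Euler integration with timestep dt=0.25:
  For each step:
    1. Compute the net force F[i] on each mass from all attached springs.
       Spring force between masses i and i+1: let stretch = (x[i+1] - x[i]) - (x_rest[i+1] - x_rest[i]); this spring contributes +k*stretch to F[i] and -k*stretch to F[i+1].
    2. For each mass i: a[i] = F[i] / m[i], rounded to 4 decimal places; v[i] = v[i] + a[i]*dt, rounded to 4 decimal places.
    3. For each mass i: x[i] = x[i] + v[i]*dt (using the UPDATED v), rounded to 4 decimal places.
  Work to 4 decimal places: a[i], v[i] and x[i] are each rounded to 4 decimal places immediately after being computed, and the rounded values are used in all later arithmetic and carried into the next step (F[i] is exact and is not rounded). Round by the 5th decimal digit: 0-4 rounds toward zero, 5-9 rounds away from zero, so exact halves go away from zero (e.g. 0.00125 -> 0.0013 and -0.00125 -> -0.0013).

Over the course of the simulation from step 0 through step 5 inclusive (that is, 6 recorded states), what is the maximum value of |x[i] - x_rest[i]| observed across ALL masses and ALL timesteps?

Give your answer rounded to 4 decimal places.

Step 0: x=[5.0000 9.0000 14.0000 14.0000] v=[0.0000 0.0000 0.0000 -2.0000]
Step 1: x=[5.0000 9.1250 13.3750 14.0000] v=[0.0000 0.5000 -2.5000 0.0000]
Step 2: x=[5.0078 9.2656 12.2969 14.4219] v=[0.0313 0.5625 -4.3125 1.6875]
Step 3: x=[5.0318 9.2529 11.1055 15.0782] v=[0.0958 -0.0508 -4.7657 2.6250]
Step 4: x=[5.0696 8.9441 10.1791 15.7379] v=[0.1511 -1.2351 -3.7057 2.6387]
Step 5: x=[5.0995 8.3054 9.7932 16.2027] v=[0.1197 -2.5549 -1.5438 1.8593]
Max displacement = 2.2068

Answer: 2.2068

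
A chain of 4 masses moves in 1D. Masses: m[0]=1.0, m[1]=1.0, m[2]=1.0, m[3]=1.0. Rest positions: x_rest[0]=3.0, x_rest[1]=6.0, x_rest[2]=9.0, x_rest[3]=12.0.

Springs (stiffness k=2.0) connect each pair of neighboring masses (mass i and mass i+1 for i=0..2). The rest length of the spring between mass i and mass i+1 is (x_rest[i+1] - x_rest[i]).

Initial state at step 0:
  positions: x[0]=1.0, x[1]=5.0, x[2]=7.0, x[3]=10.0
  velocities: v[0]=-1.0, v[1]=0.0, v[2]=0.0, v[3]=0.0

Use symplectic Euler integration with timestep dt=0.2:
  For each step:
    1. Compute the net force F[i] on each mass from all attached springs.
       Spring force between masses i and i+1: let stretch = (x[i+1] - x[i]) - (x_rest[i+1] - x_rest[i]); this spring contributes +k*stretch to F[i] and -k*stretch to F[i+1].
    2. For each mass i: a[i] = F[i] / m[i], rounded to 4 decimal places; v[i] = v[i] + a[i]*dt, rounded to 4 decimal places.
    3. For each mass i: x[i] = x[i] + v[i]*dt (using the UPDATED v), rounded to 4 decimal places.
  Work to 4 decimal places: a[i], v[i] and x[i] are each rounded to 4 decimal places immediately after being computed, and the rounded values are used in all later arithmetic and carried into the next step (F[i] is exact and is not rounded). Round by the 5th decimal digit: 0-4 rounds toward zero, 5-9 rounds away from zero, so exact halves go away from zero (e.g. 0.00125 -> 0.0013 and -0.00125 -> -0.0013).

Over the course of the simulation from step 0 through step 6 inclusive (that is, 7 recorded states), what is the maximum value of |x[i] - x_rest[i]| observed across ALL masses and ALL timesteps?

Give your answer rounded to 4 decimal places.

Step 0: x=[1.0000 5.0000 7.0000 10.0000] v=[-1.0000 0.0000 0.0000 0.0000]
Step 1: x=[0.8800 4.8400 7.0800 10.0000] v=[-0.6000 -0.8000 0.4000 0.0000]
Step 2: x=[0.8368 4.5424 7.2144 10.0064] v=[-0.2160 -1.4880 0.6720 0.0320]
Step 3: x=[0.8500 4.1621 7.3584 10.0294] v=[0.0662 -1.9014 0.7200 0.1152]
Step 4: x=[0.8882 3.7726 7.4604 10.0788] v=[0.1910 -1.9477 0.5099 0.2468]
Step 5: x=[0.9172 3.4473 7.4768 10.1587] v=[0.1448 -1.6263 0.0821 0.3994]
Step 6: x=[0.9086 3.2420 7.3854 10.2640] v=[-0.0432 -1.0265 -0.4569 0.5266]
Max displacement = 2.7580

Answer: 2.7580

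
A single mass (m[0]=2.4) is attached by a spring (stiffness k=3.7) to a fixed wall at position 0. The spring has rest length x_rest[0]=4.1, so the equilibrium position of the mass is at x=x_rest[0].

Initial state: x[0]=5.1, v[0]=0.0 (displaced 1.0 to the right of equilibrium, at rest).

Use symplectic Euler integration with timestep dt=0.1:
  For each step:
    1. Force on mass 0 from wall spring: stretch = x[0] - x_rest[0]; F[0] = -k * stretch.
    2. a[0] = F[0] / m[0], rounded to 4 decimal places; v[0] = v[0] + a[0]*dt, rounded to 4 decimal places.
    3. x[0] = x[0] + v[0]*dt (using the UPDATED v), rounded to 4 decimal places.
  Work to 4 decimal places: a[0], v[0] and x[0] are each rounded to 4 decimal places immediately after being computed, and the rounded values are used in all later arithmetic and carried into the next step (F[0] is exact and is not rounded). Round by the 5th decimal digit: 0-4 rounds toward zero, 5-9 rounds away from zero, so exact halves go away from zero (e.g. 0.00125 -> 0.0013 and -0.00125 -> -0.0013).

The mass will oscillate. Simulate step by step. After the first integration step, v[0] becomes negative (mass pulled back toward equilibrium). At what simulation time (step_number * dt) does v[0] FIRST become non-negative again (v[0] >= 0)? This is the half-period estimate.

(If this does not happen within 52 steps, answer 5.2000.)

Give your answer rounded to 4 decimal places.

Answer: 2.6000

Derivation:
Step 0: x=[5.1000] v=[0.0000]
Step 1: x=[5.0846] v=[-0.1542]
Step 2: x=[5.0540] v=[-0.3060]
Step 3: x=[5.0087] v=[-0.4531]
Step 4: x=[4.9494] v=[-0.5932]
Step 5: x=[4.8770] v=[-0.7242]
Step 6: x=[4.7926] v=[-0.8440]
Step 7: x=[4.6975] v=[-0.9508]
Step 8: x=[4.5932] v=[-1.0429]
Step 9: x=[4.4813] v=[-1.1189]
Step 10: x=[4.3635] v=[-1.1777]
Step 11: x=[4.2417] v=[-1.2183]
Step 12: x=[4.1177] v=[-1.2402]
Step 13: x=[3.9934] v=[-1.2429]
Step 14: x=[3.8708] v=[-1.2265]
Step 15: x=[3.7517] v=[-1.1912]
Step 16: x=[3.6380] v=[-1.1375]
Step 17: x=[3.5314] v=[-1.0663]
Step 18: x=[3.4335] v=[-0.9786]
Step 19: x=[3.3459] v=[-0.8759]
Step 20: x=[3.2699] v=[-0.7596]
Step 21: x=[3.2067] v=[-0.6316]
Step 22: x=[3.1573] v=[-0.4939]
Step 23: x=[3.1224] v=[-0.3486]
Step 24: x=[3.1026] v=[-0.1979]
Step 25: x=[3.0982] v=[-0.0441]
Step 26: x=[3.1092] v=[0.1103]
First v>=0 after going negative at step 26, time=2.6000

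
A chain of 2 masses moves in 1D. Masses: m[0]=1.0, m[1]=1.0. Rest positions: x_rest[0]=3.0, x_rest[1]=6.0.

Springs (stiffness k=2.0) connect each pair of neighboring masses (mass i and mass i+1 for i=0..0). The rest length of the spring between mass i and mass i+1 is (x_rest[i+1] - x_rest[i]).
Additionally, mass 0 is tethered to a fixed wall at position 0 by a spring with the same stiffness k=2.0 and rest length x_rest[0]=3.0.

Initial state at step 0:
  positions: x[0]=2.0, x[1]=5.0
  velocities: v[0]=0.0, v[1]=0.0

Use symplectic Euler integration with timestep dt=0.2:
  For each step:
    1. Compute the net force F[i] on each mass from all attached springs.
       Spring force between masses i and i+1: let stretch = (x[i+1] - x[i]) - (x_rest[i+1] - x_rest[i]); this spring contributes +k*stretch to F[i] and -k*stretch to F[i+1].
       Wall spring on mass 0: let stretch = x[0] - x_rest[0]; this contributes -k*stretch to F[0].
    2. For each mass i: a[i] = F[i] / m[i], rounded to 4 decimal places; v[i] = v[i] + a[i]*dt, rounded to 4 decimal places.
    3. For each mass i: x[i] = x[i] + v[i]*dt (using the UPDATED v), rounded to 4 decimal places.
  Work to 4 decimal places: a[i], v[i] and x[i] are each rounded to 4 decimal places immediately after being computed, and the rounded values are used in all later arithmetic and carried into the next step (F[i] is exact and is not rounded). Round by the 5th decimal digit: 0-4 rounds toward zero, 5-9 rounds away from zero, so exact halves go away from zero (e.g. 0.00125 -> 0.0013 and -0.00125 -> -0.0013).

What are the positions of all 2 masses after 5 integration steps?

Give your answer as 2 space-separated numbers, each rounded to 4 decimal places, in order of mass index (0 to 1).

Answer: 2.8190 5.1839

Derivation:
Step 0: x=[2.0000 5.0000] v=[0.0000 0.0000]
Step 1: x=[2.0800 5.0000] v=[0.4000 0.0000]
Step 2: x=[2.2272 5.0064] v=[0.7360 0.0320]
Step 3: x=[2.4186 5.0305] v=[0.9568 0.1203]
Step 4: x=[2.6254 5.0856] v=[1.0341 0.2755]
Step 5: x=[2.8190 5.1839] v=[0.9680 0.4914]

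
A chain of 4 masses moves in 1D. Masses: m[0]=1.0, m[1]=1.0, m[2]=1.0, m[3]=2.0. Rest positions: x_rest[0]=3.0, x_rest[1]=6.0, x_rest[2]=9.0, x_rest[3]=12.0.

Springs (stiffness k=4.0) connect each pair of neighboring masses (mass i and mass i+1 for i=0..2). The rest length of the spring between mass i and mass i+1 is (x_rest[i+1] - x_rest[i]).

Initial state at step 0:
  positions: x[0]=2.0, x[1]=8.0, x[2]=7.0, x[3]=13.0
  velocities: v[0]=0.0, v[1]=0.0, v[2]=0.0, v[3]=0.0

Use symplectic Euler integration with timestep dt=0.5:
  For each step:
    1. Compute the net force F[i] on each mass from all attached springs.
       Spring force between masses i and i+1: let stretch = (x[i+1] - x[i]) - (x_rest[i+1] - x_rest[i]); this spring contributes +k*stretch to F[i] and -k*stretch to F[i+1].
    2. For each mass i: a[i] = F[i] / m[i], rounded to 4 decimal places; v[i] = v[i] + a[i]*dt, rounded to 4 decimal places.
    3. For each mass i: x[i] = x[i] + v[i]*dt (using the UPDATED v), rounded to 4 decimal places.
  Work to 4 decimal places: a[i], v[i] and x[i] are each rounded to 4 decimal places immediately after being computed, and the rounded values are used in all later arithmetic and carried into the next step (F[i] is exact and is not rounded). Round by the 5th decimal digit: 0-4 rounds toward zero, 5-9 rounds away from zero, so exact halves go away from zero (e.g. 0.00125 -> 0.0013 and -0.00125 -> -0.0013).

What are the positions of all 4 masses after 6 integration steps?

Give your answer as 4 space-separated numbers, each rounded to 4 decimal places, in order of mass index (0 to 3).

Answer: 4.6250 2.9375 12.7188 11.3594

Derivation:
Step 0: x=[2.0000 8.0000 7.0000 13.0000] v=[0.0000 0.0000 0.0000 0.0000]
Step 1: x=[5.0000 1.0000 14.0000 11.5000] v=[6.0000 -14.0000 14.0000 -3.0000]
Step 2: x=[1.0000 11.0000 5.5000 12.7500] v=[-8.0000 20.0000 -17.0000 2.5000]
Step 3: x=[4.0000 5.5000 9.7500 11.8750] v=[6.0000 -11.0000 8.5000 -1.7500]
Step 4: x=[5.5000 2.7500 11.8750 11.4375] v=[3.0000 -5.5000 4.2500 -0.8750]
Step 5: x=[1.2500 11.8750 4.4375 12.7188] v=[-8.5000 18.2500 -14.8750 2.5625]
Step 6: x=[4.6250 2.9375 12.7188 11.3594] v=[6.7500 -17.8750 16.5626 -2.7188]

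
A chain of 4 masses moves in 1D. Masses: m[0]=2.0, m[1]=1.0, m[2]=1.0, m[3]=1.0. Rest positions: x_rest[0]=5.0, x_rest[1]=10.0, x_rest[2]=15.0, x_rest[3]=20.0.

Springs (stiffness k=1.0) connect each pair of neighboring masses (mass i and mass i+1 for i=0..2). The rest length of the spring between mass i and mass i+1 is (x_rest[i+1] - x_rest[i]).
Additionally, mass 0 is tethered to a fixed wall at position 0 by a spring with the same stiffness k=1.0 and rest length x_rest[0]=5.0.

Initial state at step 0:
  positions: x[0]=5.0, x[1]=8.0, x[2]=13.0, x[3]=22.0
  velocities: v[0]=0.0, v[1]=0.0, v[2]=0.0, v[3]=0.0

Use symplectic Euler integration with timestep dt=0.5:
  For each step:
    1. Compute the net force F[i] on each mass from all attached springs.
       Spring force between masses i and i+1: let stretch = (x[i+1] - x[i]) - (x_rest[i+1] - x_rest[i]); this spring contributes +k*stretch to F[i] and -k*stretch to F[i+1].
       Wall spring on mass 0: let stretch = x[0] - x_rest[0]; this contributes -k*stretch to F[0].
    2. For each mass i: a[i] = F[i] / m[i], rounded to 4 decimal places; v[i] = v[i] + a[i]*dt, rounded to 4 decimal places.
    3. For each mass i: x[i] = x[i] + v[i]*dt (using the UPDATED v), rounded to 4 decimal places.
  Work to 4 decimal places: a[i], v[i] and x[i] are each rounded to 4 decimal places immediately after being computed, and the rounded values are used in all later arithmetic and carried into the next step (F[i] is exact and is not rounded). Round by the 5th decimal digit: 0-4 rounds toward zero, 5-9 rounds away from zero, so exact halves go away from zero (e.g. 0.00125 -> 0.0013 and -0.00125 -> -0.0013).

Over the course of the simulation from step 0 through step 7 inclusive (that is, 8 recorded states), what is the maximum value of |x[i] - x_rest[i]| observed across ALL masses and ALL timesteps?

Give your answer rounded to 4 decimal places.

Step 0: x=[5.0000 8.0000 13.0000 22.0000] v=[0.0000 0.0000 0.0000 0.0000]
Step 1: x=[4.7500 8.5000 14.0000 21.0000] v=[-0.5000 1.0000 2.0000 -2.0000]
Step 2: x=[4.3750 9.4375 15.3750 19.5000] v=[-0.7500 1.8750 2.7500 -3.0000]
Step 3: x=[4.0860 10.5938 16.2969 18.2188] v=[-0.5781 2.3125 1.8438 -2.5625]
Step 4: x=[4.0997 11.5489 16.2735 17.7071] v=[0.0274 1.9102 -0.0468 -1.0235]
Step 5: x=[4.5321 11.8229 15.4274 18.0870] v=[0.8648 0.5479 -1.6923 0.7597]
Step 6: x=[5.3094 11.1753 14.3450 19.0520] v=[1.5545 -1.2953 -2.1648 1.9299]
Step 7: x=[6.1563 9.8536 13.6469 20.0902] v=[1.6937 -2.6434 -1.3962 2.0764]
Max displacement = 2.2929

Answer: 2.2929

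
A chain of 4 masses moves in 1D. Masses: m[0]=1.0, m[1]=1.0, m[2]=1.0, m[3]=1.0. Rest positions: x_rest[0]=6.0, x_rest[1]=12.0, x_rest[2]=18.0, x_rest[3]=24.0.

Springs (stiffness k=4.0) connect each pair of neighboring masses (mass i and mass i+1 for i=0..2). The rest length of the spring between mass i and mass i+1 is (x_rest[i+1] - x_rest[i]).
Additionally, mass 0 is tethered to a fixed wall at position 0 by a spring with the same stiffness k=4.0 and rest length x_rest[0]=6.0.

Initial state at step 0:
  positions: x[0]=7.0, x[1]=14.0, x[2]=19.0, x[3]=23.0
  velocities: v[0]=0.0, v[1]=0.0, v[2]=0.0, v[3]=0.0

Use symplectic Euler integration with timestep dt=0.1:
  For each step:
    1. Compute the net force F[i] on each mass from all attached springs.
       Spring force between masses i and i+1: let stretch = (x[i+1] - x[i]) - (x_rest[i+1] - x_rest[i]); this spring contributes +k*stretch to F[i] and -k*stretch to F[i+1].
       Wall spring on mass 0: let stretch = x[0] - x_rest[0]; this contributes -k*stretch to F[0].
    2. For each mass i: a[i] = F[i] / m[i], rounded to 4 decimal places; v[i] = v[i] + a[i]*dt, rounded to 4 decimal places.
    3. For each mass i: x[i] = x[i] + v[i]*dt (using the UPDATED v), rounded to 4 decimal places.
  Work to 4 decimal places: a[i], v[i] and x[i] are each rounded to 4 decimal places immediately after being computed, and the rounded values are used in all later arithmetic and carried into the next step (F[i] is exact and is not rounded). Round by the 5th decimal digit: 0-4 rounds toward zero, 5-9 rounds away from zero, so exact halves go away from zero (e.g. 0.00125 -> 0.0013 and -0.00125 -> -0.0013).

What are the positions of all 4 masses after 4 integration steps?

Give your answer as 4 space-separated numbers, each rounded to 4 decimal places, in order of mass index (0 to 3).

Step 0: x=[7.0000 14.0000 19.0000 23.0000] v=[0.0000 0.0000 0.0000 0.0000]
Step 1: x=[7.0000 13.9200 18.9600 23.0800] v=[0.0000 -0.8000 -0.4000 0.8000]
Step 2: x=[6.9968 13.7648 18.8832 23.2352] v=[-0.0320 -1.5520 -0.7680 1.5520]
Step 3: x=[6.9845 13.5436 18.7757 23.4563] v=[-0.1235 -2.2118 -1.0746 2.2112]
Step 4: x=[6.9551 13.2693 18.6462 23.7302] v=[-0.2937 -2.7426 -1.2952 2.7390]

Answer: 6.9551 13.2693 18.6462 23.7302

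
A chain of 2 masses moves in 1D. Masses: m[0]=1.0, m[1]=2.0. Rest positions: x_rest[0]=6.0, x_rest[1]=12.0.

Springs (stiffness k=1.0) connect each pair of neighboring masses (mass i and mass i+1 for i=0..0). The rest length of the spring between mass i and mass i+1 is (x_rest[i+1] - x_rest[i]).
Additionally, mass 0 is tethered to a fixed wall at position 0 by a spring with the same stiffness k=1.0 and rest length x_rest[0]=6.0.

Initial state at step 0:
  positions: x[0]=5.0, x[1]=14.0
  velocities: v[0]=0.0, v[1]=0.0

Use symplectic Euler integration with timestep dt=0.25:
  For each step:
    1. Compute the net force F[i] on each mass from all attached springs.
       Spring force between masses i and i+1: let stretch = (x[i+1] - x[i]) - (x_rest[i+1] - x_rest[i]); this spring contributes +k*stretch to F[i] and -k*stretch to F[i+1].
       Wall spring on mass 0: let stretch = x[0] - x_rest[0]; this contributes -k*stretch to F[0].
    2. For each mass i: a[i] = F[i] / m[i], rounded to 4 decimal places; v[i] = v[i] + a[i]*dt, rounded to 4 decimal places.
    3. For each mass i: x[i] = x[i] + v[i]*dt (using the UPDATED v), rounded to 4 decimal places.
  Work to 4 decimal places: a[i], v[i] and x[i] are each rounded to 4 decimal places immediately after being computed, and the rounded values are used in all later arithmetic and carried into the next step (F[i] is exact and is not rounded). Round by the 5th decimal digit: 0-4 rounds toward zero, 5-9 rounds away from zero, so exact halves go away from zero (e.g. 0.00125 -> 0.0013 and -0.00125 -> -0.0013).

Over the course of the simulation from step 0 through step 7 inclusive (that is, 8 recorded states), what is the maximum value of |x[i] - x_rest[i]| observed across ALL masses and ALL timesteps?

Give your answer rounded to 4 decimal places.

Answer: 2.3213

Derivation:
Step 0: x=[5.0000 14.0000] v=[0.0000 0.0000]
Step 1: x=[5.2500 13.9063] v=[1.0000 -0.3750]
Step 2: x=[5.7129 13.7295] v=[1.8516 -0.7071]
Step 3: x=[6.3198 13.4897] v=[2.4275 -0.9592]
Step 4: x=[6.9798 13.2133] v=[2.6400 -1.1055]
Step 5: x=[7.5932 12.9296] v=[2.4534 -1.1347]
Step 6: x=[8.0655 12.6667] v=[1.8892 -1.0518]
Step 7: x=[8.3213 12.4475] v=[1.0231 -0.8770]
Max displacement = 2.3213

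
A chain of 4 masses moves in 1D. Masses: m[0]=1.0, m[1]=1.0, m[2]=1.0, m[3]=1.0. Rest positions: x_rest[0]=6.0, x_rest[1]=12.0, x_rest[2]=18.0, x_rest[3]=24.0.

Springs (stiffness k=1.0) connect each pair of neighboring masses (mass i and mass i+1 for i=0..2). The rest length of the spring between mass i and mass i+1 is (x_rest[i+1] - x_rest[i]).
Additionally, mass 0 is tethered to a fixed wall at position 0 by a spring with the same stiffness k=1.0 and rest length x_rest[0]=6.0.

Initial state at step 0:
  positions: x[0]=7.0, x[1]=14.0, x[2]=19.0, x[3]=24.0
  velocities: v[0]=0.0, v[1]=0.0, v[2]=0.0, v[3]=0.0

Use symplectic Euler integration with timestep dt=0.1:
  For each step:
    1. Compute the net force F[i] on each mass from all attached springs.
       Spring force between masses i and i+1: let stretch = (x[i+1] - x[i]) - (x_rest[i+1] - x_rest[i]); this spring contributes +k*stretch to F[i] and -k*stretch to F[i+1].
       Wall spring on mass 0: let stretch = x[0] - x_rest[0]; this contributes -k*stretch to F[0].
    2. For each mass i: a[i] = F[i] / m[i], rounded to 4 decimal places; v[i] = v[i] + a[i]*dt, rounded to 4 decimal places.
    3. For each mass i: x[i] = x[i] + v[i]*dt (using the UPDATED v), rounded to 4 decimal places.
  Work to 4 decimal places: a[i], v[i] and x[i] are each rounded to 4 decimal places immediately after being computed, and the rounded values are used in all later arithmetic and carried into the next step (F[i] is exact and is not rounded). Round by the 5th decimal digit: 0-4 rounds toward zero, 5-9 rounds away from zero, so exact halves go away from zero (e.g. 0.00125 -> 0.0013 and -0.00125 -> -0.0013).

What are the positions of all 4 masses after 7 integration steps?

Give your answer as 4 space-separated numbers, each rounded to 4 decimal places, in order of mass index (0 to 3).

Step 0: x=[7.0000 14.0000 19.0000 24.0000] v=[0.0000 0.0000 0.0000 0.0000]
Step 1: x=[7.0000 13.9800 19.0000 24.0100] v=[0.0000 -0.2000 0.0000 0.1000]
Step 2: x=[6.9998 13.9404 18.9999 24.0299] v=[-0.0020 -0.3960 -0.0010 0.1990]
Step 3: x=[6.9990 13.8820 18.9995 24.0595] v=[-0.0079 -0.5841 -0.0040 0.2960]
Step 4: x=[6.9971 13.8059 18.9985 24.0985] v=[-0.0195 -0.7607 -0.0098 0.3900]
Step 5: x=[6.9933 13.7137 18.9966 24.1465] v=[-0.0383 -0.9223 -0.0191 0.4800]
Step 6: x=[6.9867 13.6071 18.9934 24.2030] v=[-0.0656 -1.0661 -0.0324 0.5650]
Step 7: x=[6.9765 13.4882 18.9884 24.2674] v=[-0.1022 -1.1895 -0.0501 0.6440]

Answer: 6.9765 13.4882 18.9884 24.2674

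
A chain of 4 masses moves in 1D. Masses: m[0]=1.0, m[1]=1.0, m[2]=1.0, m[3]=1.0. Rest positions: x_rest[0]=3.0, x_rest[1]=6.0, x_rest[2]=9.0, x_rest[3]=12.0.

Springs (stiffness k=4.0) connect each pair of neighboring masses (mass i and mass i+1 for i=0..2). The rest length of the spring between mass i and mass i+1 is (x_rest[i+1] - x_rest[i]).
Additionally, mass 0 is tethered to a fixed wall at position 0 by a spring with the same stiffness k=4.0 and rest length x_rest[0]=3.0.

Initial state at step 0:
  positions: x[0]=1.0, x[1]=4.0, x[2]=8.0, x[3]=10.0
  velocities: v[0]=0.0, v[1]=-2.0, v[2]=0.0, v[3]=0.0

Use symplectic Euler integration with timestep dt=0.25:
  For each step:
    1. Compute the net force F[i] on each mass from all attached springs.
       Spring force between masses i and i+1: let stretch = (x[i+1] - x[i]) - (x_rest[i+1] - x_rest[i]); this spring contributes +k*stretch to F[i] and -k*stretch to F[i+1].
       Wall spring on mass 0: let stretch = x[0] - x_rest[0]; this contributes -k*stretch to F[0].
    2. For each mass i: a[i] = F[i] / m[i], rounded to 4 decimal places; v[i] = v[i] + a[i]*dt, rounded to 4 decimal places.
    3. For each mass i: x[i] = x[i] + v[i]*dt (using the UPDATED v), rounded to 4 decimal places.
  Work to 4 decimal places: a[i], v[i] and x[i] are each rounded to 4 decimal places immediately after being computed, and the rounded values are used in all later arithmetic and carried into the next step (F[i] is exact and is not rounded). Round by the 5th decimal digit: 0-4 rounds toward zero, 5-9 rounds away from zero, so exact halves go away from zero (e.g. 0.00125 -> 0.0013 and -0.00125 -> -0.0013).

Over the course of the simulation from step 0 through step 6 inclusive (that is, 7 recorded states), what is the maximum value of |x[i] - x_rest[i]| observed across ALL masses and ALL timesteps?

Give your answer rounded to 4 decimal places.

Answer: 2.7656

Derivation:
Step 0: x=[1.0000 4.0000 8.0000 10.0000] v=[0.0000 -2.0000 0.0000 0.0000]
Step 1: x=[1.5000 3.7500 7.5000 10.2500] v=[2.0000 -1.0000 -2.0000 1.0000]
Step 2: x=[2.1875 3.8750 6.7500 10.5625] v=[2.7500 0.5000 -3.0000 1.2500]
Step 3: x=[2.7500 4.2969 6.2344 10.6719] v=[2.2500 1.6875 -2.0625 0.4375]
Step 4: x=[3.0117 4.8164 6.3438 10.4219] v=[1.0469 2.0781 0.4375 -1.0000]
Step 5: x=[2.9717 5.2666 7.0909 9.9024] v=[-0.1601 1.8008 2.9882 -2.0781]
Step 6: x=[2.7625 5.5992 8.0848 9.4300] v=[-0.8369 1.3302 3.9754 -1.8896]
Max displacement = 2.7656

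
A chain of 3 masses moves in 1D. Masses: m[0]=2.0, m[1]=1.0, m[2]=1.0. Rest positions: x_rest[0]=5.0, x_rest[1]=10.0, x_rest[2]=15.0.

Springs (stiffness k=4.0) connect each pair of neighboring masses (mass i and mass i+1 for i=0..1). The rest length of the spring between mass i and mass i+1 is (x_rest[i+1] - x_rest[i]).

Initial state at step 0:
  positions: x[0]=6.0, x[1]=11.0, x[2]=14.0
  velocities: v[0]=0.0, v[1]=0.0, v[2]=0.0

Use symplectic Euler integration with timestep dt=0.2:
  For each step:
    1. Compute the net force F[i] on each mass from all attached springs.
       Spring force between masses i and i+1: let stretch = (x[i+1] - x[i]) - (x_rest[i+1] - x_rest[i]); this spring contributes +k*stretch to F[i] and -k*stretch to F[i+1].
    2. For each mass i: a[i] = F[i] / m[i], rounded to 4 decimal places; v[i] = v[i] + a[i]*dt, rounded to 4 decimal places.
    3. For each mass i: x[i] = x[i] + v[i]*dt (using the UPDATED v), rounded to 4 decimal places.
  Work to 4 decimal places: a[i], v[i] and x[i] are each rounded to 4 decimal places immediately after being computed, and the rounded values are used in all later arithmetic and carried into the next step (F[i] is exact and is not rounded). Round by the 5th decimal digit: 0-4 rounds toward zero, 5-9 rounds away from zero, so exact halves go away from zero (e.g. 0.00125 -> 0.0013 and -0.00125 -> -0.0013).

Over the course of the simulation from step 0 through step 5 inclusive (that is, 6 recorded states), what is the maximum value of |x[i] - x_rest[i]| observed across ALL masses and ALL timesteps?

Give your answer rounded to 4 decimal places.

Answer: 1.2115

Derivation:
Step 0: x=[6.0000 11.0000 14.0000] v=[0.0000 0.0000 0.0000]
Step 1: x=[6.0000 10.6800 14.3200] v=[0.0000 -1.6000 1.6000]
Step 2: x=[5.9744 10.1936 14.8576] v=[-0.1280 -2.4320 2.6880]
Step 3: x=[5.8863 9.7784 15.4490] v=[-0.4403 -2.0762 2.9568]
Step 4: x=[5.7096 9.6477 15.9331] v=[-0.8835 -0.6534 2.4203]
Step 5: x=[5.4479 9.8926 16.2115] v=[-1.3083 1.2244 1.3920]
Max displacement = 1.2115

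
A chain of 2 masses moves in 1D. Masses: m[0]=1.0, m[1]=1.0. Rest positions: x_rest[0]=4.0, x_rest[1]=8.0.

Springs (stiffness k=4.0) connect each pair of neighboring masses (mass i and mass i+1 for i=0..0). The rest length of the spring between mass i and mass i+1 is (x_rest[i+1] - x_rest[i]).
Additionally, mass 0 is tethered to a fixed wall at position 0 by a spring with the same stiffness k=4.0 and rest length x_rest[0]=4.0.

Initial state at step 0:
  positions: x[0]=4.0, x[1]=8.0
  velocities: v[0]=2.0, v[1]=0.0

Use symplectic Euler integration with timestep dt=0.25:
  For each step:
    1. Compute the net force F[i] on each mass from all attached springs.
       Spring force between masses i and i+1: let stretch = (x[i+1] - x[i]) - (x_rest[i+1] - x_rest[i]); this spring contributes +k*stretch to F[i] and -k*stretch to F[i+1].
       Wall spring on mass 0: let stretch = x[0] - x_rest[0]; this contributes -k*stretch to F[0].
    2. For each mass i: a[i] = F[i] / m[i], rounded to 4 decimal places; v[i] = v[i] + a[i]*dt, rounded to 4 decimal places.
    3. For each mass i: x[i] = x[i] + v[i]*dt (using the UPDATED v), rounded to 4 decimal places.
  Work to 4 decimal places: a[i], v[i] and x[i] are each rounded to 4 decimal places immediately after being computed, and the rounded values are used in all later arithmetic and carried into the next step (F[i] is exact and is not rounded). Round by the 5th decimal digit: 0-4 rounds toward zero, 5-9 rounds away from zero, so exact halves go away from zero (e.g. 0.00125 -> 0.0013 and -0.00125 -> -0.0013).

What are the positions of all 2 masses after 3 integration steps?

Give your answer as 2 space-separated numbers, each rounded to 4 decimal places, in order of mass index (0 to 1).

Step 0: x=[4.0000 8.0000] v=[2.0000 0.0000]
Step 1: x=[4.5000 8.0000] v=[2.0000 0.0000]
Step 2: x=[4.7500 8.1250] v=[1.0000 0.5000]
Step 3: x=[4.6563 8.4063] v=[-0.3750 1.1250]

Answer: 4.6563 8.4063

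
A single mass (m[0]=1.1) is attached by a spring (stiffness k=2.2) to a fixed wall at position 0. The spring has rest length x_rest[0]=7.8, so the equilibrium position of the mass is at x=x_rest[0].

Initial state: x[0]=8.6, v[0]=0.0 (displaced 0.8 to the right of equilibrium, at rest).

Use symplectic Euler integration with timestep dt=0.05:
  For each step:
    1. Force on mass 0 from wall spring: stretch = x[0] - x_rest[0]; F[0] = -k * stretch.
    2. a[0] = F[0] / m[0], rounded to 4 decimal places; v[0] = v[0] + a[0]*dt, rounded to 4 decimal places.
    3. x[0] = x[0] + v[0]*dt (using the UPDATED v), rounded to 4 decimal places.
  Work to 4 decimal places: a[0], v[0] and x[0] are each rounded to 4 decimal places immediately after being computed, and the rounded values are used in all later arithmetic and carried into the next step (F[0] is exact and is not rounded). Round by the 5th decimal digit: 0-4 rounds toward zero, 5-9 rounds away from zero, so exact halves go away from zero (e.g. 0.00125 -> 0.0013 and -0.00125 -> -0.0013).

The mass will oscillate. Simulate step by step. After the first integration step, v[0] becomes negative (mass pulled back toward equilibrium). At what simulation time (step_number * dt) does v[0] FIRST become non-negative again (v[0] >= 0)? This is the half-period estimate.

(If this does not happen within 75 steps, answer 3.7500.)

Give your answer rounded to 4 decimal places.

Step 0: x=[8.6000] v=[0.0000]
Step 1: x=[8.5960] v=[-0.0800]
Step 2: x=[8.5880] v=[-0.1596]
Step 3: x=[8.5761] v=[-0.2384]
Step 4: x=[8.5603] v=[-0.3160]
Step 5: x=[8.5407] v=[-0.3920]
Step 6: x=[8.5174] v=[-0.4661]
Step 7: x=[8.4905] v=[-0.5378]
Step 8: x=[8.4602] v=[-0.6069]
Step 9: x=[8.4266] v=[-0.6729]
Step 10: x=[8.3898] v=[-0.7356]
Step 11: x=[8.3501] v=[-0.7946]
Step 12: x=[8.3076] v=[-0.8496]
Step 13: x=[8.2626] v=[-0.9004]
Step 14: x=[8.2153] v=[-0.9467]
Step 15: x=[8.1659] v=[-0.9882]
Step 16: x=[8.1147] v=[-1.0248]
Step 17: x=[8.0619] v=[-1.0563]
Step 18: x=[8.0078] v=[-1.0825]
Step 19: x=[7.9526] v=[-1.1033]
Step 20: x=[7.8967] v=[-1.1186]
Step 21: x=[7.8403] v=[-1.1283]
Step 22: x=[7.7837] v=[-1.1323]
Step 23: x=[7.7272] v=[-1.1307]
Step 24: x=[7.6710] v=[-1.1234]
Step 25: x=[7.6155] v=[-1.1105]
Step 26: x=[7.5609] v=[-1.0921]
Step 27: x=[7.5075] v=[-1.0682]
Step 28: x=[7.4556] v=[-1.0390]
Step 29: x=[7.4054] v=[-1.0046]
Step 30: x=[7.3571] v=[-0.9651]
Step 31: x=[7.3111] v=[-0.9208]
Step 32: x=[7.2675] v=[-0.8719]
Step 33: x=[7.2266] v=[-0.8187]
Step 34: x=[7.1885] v=[-0.7614]
Step 35: x=[7.1535] v=[-0.7003]
Step 36: x=[7.1217] v=[-0.6357]
Step 37: x=[7.0933] v=[-0.5679]
Step 38: x=[7.0684] v=[-0.4972]
Step 39: x=[7.0472] v=[-0.4240]
Step 40: x=[7.0298] v=[-0.3487]
Step 41: x=[7.0162] v=[-0.2717]
Step 42: x=[7.0065] v=[-0.1933]
Step 43: x=[7.0008] v=[-0.1140]
Step 44: x=[6.9991] v=[-0.0341]
Step 45: x=[7.0014] v=[0.0460]
First v>=0 after going negative at step 45, time=2.2500

Answer: 2.2500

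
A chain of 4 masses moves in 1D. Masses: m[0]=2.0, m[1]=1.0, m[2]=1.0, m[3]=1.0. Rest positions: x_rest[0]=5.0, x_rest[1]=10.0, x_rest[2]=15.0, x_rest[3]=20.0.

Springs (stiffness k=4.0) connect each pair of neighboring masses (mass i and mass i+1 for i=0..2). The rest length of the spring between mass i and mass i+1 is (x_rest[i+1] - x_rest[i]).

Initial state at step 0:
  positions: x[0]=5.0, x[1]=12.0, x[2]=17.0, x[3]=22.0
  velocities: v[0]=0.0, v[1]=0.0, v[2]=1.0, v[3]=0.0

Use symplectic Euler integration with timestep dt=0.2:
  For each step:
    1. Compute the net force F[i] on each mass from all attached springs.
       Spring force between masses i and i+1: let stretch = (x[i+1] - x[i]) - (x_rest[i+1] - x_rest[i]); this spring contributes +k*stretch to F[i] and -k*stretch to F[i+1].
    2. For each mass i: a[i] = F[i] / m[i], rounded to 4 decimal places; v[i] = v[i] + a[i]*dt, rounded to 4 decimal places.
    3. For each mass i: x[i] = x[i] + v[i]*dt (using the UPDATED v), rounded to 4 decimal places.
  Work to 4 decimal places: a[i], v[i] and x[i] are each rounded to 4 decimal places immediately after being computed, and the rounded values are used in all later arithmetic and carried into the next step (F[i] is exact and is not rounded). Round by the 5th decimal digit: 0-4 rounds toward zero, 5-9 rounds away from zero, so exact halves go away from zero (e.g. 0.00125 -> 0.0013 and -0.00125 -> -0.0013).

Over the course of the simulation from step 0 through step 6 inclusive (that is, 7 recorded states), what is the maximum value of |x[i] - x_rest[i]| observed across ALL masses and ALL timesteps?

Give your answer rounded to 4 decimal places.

Step 0: x=[5.0000 12.0000 17.0000 22.0000] v=[0.0000 0.0000 1.0000 0.0000]
Step 1: x=[5.1600 11.6800 17.2000 22.0000] v=[0.8000 -1.6000 1.0000 0.0000]
Step 2: x=[5.4416 11.2000 17.2848 22.0320] v=[1.4080 -2.4000 0.4240 0.1600]
Step 3: x=[5.7839 10.7722 17.1556 22.1044] v=[1.7114 -2.1389 -0.6461 0.3622]
Step 4: x=[6.1252 10.5676 16.7968 22.1850] v=[1.7067 -1.0228 -1.7938 0.4032]
Step 5: x=[6.4219 10.6489 16.3035 22.2035] v=[1.4837 0.4066 -2.4666 0.0926]
Step 6: x=[6.6568 10.9586 15.8494 22.0780] v=[1.1745 1.5487 -2.2703 -0.6274]
Max displacement = 2.2848

Answer: 2.2848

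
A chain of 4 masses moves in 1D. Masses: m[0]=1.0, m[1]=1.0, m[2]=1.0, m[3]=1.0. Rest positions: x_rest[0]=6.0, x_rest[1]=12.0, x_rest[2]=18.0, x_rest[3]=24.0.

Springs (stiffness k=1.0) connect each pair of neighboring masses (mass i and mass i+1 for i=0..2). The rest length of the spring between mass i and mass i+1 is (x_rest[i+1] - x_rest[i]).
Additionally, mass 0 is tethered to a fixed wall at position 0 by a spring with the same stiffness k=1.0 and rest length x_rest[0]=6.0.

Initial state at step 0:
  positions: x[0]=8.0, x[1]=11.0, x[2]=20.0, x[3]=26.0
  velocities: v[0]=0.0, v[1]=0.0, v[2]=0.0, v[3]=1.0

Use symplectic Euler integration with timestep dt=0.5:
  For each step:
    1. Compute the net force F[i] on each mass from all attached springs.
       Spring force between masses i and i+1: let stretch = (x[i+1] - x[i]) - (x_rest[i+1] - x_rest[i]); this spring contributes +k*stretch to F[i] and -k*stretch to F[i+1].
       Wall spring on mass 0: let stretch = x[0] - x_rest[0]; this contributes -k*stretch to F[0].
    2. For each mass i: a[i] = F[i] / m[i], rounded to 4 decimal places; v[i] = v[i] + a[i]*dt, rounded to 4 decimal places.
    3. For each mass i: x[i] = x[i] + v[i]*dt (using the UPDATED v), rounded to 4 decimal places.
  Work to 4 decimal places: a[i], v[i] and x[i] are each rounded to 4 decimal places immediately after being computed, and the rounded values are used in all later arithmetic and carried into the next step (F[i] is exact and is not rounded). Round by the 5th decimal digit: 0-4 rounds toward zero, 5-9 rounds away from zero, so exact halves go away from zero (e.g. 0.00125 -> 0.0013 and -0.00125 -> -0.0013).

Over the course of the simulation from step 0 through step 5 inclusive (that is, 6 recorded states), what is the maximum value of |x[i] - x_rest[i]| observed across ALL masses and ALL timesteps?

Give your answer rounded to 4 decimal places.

Answer: 3.0636

Derivation:
Step 0: x=[8.0000 11.0000 20.0000 26.0000] v=[0.0000 0.0000 0.0000 1.0000]
Step 1: x=[6.7500 12.5000 19.2500 26.5000] v=[-2.5000 3.0000 -1.5000 1.0000]
Step 2: x=[5.2500 14.2500 18.6250 26.6875] v=[-3.0000 3.5000 -1.2500 0.3750]
Step 3: x=[4.6875 14.8438 18.9219 26.3594] v=[-1.1250 1.1875 0.5938 -0.6563]
Step 4: x=[5.4922 13.9180 20.0587 25.6719] v=[1.6094 -1.8516 2.2735 -1.3751]
Step 5: x=[7.0303 12.4209 21.0636 25.0811] v=[3.0762 -2.9942 2.0098 -1.1817]
Max displacement = 3.0636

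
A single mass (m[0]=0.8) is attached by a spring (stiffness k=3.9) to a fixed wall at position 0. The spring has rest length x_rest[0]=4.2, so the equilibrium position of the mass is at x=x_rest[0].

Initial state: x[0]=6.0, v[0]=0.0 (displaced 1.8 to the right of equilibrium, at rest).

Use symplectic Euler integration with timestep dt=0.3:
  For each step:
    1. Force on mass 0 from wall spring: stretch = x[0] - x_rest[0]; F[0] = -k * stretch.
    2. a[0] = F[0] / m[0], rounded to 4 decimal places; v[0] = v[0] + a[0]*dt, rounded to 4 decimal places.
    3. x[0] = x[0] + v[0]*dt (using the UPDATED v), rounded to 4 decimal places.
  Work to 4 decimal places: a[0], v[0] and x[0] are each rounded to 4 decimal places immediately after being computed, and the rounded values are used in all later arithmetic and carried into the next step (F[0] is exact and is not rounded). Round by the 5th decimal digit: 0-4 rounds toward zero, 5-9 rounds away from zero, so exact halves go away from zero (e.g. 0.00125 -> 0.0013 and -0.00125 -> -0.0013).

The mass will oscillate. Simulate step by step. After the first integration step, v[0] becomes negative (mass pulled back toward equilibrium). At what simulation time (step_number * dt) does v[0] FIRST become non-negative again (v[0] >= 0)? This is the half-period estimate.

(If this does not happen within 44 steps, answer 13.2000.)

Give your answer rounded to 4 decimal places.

Step 0: x=[6.0000] v=[0.0000]
Step 1: x=[5.2103] v=[-2.6325]
Step 2: x=[3.9773] v=[-4.1101]
Step 3: x=[2.8420] v=[-3.7844]
Step 4: x=[2.3025] v=[-1.7983]
Step 5: x=[2.5955] v=[0.9768]
First v>=0 after going negative at step 5, time=1.5000

Answer: 1.5000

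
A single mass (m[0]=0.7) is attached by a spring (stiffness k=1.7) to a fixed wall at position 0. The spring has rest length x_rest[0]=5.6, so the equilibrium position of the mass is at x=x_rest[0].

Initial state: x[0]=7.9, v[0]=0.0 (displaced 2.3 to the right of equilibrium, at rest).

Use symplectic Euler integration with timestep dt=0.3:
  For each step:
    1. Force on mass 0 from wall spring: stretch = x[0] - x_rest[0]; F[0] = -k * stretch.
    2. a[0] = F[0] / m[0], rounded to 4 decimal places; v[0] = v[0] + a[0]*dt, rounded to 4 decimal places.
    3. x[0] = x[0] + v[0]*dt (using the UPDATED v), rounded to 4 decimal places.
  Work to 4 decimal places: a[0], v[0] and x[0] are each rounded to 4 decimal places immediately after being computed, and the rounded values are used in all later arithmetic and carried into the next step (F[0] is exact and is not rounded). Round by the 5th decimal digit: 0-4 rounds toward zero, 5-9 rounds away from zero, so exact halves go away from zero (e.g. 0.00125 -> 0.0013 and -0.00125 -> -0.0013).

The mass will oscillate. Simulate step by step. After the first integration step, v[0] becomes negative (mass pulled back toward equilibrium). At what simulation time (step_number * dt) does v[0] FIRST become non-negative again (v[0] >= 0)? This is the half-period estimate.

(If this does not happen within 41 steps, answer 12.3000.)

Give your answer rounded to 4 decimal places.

Answer: 2.1000

Derivation:
Step 0: x=[7.9000] v=[0.0000]
Step 1: x=[7.3973] v=[-1.6757]
Step 2: x=[6.5017] v=[-2.9852]
Step 3: x=[5.4091] v=[-3.6421]
Step 4: x=[4.3582] v=[-3.5030]
Step 5: x=[3.5787] v=[-2.5983]
Step 6: x=[3.2410] v=[-1.1256]
Step 7: x=[3.4189] v=[0.5931]
First v>=0 after going negative at step 7, time=2.1000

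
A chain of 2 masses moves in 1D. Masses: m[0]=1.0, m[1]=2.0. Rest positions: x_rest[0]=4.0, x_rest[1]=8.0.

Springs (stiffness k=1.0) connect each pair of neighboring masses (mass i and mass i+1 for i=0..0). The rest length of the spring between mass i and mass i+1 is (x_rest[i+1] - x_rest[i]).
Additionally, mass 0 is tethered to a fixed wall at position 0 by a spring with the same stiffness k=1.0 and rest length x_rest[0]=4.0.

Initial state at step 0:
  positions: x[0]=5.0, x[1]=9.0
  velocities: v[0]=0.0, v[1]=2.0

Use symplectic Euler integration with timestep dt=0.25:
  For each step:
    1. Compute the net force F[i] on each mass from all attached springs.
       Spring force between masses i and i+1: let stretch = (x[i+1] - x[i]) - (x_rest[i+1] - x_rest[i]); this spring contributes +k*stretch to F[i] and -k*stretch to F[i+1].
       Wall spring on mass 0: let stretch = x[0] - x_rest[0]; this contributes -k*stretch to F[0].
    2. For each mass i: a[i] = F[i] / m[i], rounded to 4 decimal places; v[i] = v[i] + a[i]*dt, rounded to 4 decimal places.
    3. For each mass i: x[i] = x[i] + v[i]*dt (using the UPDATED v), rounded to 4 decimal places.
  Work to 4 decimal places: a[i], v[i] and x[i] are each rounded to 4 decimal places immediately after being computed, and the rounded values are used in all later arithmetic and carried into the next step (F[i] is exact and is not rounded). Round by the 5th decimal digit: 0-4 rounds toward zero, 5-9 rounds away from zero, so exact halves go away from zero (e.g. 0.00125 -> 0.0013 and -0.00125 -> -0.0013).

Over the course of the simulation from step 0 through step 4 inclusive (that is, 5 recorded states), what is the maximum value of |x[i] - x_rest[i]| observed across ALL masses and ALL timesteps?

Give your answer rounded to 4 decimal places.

Answer: 2.8252

Derivation:
Step 0: x=[5.0000 9.0000] v=[0.0000 2.0000]
Step 1: x=[4.9375 9.5000] v=[-0.2500 2.0000]
Step 2: x=[4.8516 9.9824] v=[-0.3438 1.9297]
Step 3: x=[4.7831 10.4295] v=[-0.2740 1.7884]
Step 4: x=[4.7686 10.8252] v=[-0.0582 1.5826]
Max displacement = 2.8252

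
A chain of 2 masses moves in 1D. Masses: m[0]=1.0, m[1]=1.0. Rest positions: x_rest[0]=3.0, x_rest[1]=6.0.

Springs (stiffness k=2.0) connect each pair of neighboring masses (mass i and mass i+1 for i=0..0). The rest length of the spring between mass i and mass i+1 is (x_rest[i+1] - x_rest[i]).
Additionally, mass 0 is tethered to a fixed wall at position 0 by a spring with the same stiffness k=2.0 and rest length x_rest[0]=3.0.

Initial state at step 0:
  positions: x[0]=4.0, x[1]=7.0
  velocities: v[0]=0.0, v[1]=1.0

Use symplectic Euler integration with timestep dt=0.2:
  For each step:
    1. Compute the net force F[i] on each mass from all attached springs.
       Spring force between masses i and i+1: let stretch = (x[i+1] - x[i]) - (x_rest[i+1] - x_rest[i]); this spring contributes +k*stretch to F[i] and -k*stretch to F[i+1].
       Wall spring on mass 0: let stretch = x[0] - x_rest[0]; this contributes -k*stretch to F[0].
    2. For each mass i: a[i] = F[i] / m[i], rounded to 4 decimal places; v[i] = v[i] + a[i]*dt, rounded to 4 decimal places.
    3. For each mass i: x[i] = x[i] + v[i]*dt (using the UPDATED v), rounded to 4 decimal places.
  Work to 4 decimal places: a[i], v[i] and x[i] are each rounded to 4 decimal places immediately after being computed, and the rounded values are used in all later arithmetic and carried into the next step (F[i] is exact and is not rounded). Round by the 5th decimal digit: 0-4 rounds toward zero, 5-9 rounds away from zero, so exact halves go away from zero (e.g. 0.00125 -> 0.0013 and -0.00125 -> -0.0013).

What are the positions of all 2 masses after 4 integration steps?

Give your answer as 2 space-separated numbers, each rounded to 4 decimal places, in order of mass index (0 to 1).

Answer: 3.5124 7.5693

Derivation:
Step 0: x=[4.0000 7.0000] v=[0.0000 1.0000]
Step 1: x=[3.9200 7.2000] v=[-0.4000 1.0000]
Step 2: x=[3.7888 7.3776] v=[-0.6560 0.8880]
Step 3: x=[3.6416 7.5081] v=[-0.7360 0.6525]
Step 4: x=[3.5124 7.5693] v=[-0.6460 0.3059]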